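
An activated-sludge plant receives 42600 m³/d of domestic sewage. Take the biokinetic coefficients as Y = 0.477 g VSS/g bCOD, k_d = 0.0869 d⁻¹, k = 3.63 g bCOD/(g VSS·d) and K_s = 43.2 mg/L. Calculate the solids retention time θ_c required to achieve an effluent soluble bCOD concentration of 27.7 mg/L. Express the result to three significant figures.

At the target effluent, Y k S/(K_s+S) = 0.477×3.63×27.7/70.90 = 0.6765 d⁻¹.
θ_c = 1/(μ − k_d) = 1/(0.6765 − 0.0869) = 1/0.5896 = 1.696 d.

θ_c ≈ 1.70 d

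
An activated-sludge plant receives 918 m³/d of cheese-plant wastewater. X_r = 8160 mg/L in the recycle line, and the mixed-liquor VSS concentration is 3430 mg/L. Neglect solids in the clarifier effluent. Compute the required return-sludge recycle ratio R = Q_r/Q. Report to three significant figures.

Mass balance around the secondary clarifier (neglecting effluent solids): R = X / (X_r − X) = 3430 / (8160 − 3430) = 0.7252.

R ≈ 0.725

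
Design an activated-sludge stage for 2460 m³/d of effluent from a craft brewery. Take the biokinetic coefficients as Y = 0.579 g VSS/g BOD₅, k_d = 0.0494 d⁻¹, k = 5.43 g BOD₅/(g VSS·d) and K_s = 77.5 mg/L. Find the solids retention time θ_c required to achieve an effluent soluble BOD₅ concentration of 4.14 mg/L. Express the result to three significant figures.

θ_c ≈ 9.09 d

At the target effluent, Y k S/(K_s+S) = 0.579×5.43×4.14/81.64 = 0.1594 d⁻¹.
θ_c = 1/(μ − k_d) = 1/(0.1594 − 0.0494) = 1/0.1100 = 9.088 d.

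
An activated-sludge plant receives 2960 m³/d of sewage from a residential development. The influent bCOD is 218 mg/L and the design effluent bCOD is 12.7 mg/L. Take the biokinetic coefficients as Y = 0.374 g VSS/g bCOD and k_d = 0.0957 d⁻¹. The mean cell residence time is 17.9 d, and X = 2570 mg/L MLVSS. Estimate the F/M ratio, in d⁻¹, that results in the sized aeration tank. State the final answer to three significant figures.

F/M ≈ 0.430 d⁻¹

Steady-state biomass mass balance: V·X·(1 + k_d·θ_c) = Y·Q·(S₀ − S)·θ_c, so V = 0.374 × 2960 × (218 − 12.7) × 17.9 / [2570 × (1 + 0.0957 × 17.9)] = 4.07×10^6 / 6972 = 583.5 m³.
Food-to-microorganism ratio F/M = Q S₀ / (V X) = 2960 × 218 / (583.5 × 2570) = 0.4303 d⁻¹.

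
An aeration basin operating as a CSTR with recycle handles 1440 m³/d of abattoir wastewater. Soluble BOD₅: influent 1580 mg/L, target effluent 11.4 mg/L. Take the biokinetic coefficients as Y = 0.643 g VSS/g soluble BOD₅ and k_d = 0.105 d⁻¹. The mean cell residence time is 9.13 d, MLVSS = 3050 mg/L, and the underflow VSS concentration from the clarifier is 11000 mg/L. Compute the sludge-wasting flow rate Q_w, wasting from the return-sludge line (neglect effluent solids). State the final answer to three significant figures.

Q_w ≈ 67.4 m³/d

Steady-state biomass mass balance: V·X·(1 + k_d·θ_c) = Y·Q·(S₀ − S)·θ_c, so V = 0.643 × 1440 × (1580 − 11.4) × 9.13 / [3050 × (1 + 0.105 × 9.13)] = 1.33×10^7 / 5974 = 2220 m³.
Wasting from the return line (neglecting effluent solids): Q_w = V·X / (θ_c·X_r) = 2220 × 3050 / (9.13 × 11000) = 67.41 m³/d.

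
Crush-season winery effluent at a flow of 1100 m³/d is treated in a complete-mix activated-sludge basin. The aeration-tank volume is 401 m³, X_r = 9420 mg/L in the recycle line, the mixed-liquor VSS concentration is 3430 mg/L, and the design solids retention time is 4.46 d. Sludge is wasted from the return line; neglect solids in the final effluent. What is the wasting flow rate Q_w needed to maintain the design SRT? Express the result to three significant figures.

Q_w ≈ 32.7 m³/d

Wasting from the return line (neglecting effluent solids): Q_w = V·X / (θ_c·X_r) = 401.0 × 3430 / (4.46 × 9420) = 32.74 m³/d.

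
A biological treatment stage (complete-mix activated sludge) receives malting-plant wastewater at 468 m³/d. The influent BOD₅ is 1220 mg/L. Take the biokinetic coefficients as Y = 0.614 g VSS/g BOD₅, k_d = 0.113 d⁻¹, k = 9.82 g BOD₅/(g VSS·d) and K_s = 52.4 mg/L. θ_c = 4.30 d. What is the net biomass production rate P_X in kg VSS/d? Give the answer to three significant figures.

P_X ≈ 235 kg VSS/d

Effluent substrate depends only on kinetics and SRT: S = K_s(1 + k_d θ_c) / [θ_c(Yk − k_d) − 1] = 52.4 × (1 + 0.113 × 4.30) / [4.30 × (0.614 × 9.82 − 0.113) − 1] = 77.86 / 24.44 = 3.186 mg/L.
Correct the yield for decay: Y_obs = Y/(1 + k_d θ_c) = 0.614 / (1 + 0.113 × 4.30) = 0.614 / 1.486 = 0.4132.
ΔS = 1220 − 3.19 = 1217 mg/L, so the substrate removal rate is 468 × 1217/1000 = 569.5 kg BOD₅/d.
Biomass produced: P_X = Y_obs·Q·ΔS = 0.4132 × 569.5 ≈ 235.3 kg VSS/d.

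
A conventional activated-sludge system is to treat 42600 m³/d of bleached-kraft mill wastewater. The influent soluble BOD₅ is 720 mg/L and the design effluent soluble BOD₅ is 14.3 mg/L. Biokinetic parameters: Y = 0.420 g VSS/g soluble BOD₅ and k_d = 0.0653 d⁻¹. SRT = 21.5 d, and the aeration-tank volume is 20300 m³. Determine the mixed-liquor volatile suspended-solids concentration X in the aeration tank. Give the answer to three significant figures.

X ≈ 5560 mg/L

From V·X·(1 + k_d·θ_c) = Y·Q·(S₀ − S)·θ_c: X = 0.420 × 42600 × (720 − 14.3) × 21.5 / [20300 × (1 + 0.0653 × 21.5)] = 5563 mg/L.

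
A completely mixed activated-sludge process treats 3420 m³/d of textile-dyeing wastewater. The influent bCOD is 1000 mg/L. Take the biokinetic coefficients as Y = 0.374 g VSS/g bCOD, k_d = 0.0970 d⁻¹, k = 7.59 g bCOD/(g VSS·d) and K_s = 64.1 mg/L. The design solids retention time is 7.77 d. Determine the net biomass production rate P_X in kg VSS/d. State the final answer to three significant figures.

P_X ≈ 725 kg VSS/d

For a completely mixed reactor with recycle the Lawrence–McCarty relation gives S = K_s·(1 + k_d·θ_c) / [θ_c·(Y·k − k_d) − 1] = 64.1 × (1 + 0.0970 × 7.77) / [7.77 × (0.374 × 7.59 − 0.0970) − 1] = 112.4 / 20.30 = 5.537 mg/L.
Y_obs = Y / (1 + k_d θ_c) = 0.374 / (1 + 0.0970 × 7.77) = 0.374 / 1.754 = 0.2133.
Substrate removed = Q·(S₀ − S) = 3420 m³/d × (1000 − 5.54) g/m³ = 3.4×10^6 g/d = 3401 kg/d.
Net biomass production P_X = Y_obs × Q·(S₀ − S) = 0.2133 × 3401 = 725.3 kg VSS/d.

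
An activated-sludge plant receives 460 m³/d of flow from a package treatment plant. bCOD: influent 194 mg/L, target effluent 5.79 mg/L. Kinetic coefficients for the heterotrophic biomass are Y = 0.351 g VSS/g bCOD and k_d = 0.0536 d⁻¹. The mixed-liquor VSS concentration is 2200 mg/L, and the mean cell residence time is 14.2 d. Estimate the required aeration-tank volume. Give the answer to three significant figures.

Rearranging the biomass balance for a CMAS with decay, V = Y·Q·ΔS·θ_c / [X·(1+k_d θ_c)] = 0.351 × 460 × (194 − 5.79) × 14.2 / [2200 × (1 + 0.0536 × 14.2)] = 4.32×10^5 / 3874 = 111.4 m³.

V ≈ 111 m³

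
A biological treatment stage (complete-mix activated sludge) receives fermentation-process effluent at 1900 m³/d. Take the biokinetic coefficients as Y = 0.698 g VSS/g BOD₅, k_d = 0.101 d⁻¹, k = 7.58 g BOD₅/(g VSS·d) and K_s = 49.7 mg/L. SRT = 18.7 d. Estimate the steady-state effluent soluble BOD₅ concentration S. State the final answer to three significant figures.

Effluent substrate depends only on kinetics and SRT: S = K_s(1 + k_d θ_c) / [θ_c(Yk − k_d) − 1] = 49.7 × (1 + 0.101 × 18.7) / [18.7 × (0.698 × 7.58 − 0.101) − 1] = 143.6 / 96.05 = 1.495 mg/L.

S ≈ 1.49 mg/L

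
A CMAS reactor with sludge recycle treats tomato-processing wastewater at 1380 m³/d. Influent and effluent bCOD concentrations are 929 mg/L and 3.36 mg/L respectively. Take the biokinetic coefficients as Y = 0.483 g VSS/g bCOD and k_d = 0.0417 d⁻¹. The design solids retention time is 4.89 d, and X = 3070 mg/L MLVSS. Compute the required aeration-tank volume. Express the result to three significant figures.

V ≈ 816 m³

Rearranging the biomass balance for a CMAS with decay, V = Y·Q·ΔS·θ_c / [X·(1+k_d θ_c)] = 0.483 × 1380 × (929 − 3.36) × 4.89 / [3070 × (1 + 0.0417 × 4.89)] = 3.02×10^6 / 3696 = 816.3 m³.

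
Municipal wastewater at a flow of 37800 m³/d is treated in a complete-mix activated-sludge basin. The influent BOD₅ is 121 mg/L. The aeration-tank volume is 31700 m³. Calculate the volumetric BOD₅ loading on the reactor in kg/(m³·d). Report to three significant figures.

L_v ≈ 0.144 kg BOD₅/(m³·d)

L_v = Q S₀ / V = 37800 × 121 × 10⁻³ / 31700 = 0.1443 kg/(m³·d).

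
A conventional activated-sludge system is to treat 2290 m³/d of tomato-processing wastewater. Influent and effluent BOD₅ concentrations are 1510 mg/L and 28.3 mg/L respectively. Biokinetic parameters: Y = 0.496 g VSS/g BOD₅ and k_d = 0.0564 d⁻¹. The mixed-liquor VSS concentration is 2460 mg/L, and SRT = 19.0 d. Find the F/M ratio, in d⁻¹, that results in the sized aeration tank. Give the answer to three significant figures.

F/M ≈ 0.224 d⁻¹

From the SRT design equation V = Y Q (S₀−S) θ_c / [X (1 + k_d θ_c)] = 0.496 × 2290 × (1510 − 28.3) × 19.0 / [2460 × (1 + 0.0564 × 19.0)] = 3.2×10^7 / 5096 = 6275 m³.
F/M = applied load / biomass = Q·S₀/(V·X) = 2290 × 1510 / (6275 × 2460) = 0.2240 d⁻¹.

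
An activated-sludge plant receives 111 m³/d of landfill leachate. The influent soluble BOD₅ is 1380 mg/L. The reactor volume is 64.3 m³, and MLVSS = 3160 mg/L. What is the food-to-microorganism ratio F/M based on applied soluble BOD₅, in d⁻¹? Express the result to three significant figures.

Food-to-microorganism ratio F/M = Q S₀ / (V X) = 111 × 1380 / (64.30 × 3160) = 0.7539 d⁻¹.

F/M ≈ 0.754 d⁻¹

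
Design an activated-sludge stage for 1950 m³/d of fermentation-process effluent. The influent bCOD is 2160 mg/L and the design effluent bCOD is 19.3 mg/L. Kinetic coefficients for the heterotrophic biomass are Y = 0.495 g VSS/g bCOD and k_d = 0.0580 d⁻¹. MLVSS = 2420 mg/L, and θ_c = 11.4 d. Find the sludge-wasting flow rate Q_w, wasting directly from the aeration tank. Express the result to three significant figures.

Q_w ≈ 514 m³/d

Rearranging the biomass balance for a CMAS with decay, V = Y·Q·ΔS·θ_c / [X·(1+k_d θ_c)] = 0.495 × 1950 × (2160 − 19.3) × 11.4 / [2420 × (1 + 0.0580 × 11.4)] = 2.36×10^7 / 4020 = 5860 m³.
Wasting from the aeration tank: Q_w = V / θ_c = 5860 / 11.4 = 514.0 m³/d.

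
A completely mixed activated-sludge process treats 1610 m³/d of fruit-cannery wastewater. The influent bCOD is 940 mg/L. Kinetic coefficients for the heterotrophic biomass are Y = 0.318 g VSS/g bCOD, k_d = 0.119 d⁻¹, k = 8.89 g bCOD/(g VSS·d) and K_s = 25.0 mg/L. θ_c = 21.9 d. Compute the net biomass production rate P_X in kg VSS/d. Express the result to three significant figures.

For a completely mixed reactor with recycle the Lawrence–McCarty relation gives S = K_s·(1 + k_d·θ_c) / [θ_c·(Y·k − k_d) − 1] = 25.0 × (1 + 0.119 × 21.9) / [21.9 × (0.318 × 8.89 − 0.119) − 1] = 90.15 / 58.31 = 1.546 mg/L.
Y_obs = Y / (1 + k_d θ_c) = 0.318 / (1 + 0.119 × 21.9) = 0.318 / 3.606 = 0.08818.
ΔS = 940 − 1.55 = 938.5 mg/L, so the substrate removal rate is 1610 × 938.5/1000 = 1511 kg bCOD/d.
P_X = Y_obs · Q(S₀ − S) = 0.08818 × 1511 = 133.2 kg VSS/d.

P_X ≈ 133 kg VSS/d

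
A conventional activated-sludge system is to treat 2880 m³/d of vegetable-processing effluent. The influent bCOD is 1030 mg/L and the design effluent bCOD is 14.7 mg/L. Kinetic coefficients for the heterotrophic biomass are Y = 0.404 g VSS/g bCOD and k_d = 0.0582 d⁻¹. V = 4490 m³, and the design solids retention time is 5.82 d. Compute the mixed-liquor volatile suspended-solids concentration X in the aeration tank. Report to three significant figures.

X = Y·Q·ΔS·θ_c / [V·(1 + k_d θ_c)] = 0.404 × 2880 × (1030 − 14.7) × 5.82 / [4490 × (1 + 0.0582 × 5.82)] = 1144 mg/L.

X ≈ 1140 mg/L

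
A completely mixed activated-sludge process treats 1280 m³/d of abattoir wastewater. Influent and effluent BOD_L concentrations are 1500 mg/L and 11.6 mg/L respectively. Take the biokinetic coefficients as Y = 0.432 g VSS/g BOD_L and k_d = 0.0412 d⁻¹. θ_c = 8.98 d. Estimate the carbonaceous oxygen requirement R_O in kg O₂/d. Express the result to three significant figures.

R_O ≈ 1050 kg O₂/d

The observed yield is Y_obs = Y/(1 + k_d·θ_c) = 0.432 / (1 + 0.0412 × 8.98) = 0.432 / 1.370 = 0.3153 g VSS per g BOD_L removed.
ΔS = 1500 − 11.6 = 1488 mg/L, so the substrate removal rate is 1280 × 1488/1000 = 1905 kg BOD_L/d.
Net sludge production P_X = 0.3153 × 1905 = 600.8 kg VSS/d.
Carbonaceous O₂ demand = substrate oxidised − cell-mass equivalent = 1905 − 1.42 × 600.8 = 1052 kg O₂/d.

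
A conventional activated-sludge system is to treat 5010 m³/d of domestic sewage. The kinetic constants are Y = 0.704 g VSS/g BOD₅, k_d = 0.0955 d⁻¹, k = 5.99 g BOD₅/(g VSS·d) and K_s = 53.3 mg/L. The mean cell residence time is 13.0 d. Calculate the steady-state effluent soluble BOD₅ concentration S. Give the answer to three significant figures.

S ≈ 2.27 mg/L

For a completely mixed reactor with recycle the Lawrence–McCarty relation gives S = K_s·(1 + k_d·θ_c) / [θ_c·(Y·k − k_d) − 1] = 53.3 × (1 + 0.0955 × 13.0) / [13.0 × (0.704 × 5.99 − 0.0955) − 1] = 119.5 / 52.58 = 2.272 mg/L.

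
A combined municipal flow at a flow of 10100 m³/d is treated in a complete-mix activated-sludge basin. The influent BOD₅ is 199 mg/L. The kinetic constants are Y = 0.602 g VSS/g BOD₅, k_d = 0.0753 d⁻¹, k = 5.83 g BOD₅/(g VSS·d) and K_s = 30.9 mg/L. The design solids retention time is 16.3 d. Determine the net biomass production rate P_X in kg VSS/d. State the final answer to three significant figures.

P_X ≈ 540 kg VSS/d

From the Monod/SRT balance for a CMAS, S = K_s·(1+k_d θ_c)/[θ_c·(Y k − k_d) − 1] = 30.9 × (1 + 0.0753 × 16.3) / [16.3 × (0.602 × 5.83 − 0.0753) − 1] = 68.83 / 54.98 = 1.252 mg/L.
Observed yield with endogenous decay: Y_obs = Y / (1 + k_d·θ_c) = 0.602 / (1 + 0.0753 × 16.3) = 0.602 / 2.227 = 0.2703 g VSS/g BOD₅.
Q·(S₀ − S) = 10100 × (199 − 1.25) × 10⁻³ = 1997 kg/d removed.
Net biomass production P_X = Y_obs × Q·(S₀ − S) = 0.2703 × 1997 = 539.8 kg VSS/d.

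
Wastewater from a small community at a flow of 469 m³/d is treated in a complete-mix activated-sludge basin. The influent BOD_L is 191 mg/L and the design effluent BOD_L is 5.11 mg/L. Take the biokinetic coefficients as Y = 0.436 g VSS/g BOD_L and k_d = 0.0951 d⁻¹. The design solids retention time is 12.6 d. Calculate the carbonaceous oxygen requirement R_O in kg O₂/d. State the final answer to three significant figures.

R_O ≈ 62.6 kg O₂/d

Y_obs = Y / (1 + k_d θ_c) = 0.436 / (1 + 0.0951 × 12.6) = 0.436 / 2.198 = 0.1983.
Q·(S₀ − S) = 469 × (191 − 5.11) × 10⁻³ = 87.18 kg/d removed.
Biomass synthesised: P_X = Y_obs × 87.18 = 17.29 kg VSS/d.
R_O = Q·(S₀ − S) − 1.42·P_X = 87.18 − 1.42 × 17.29 = 62.63 kg O₂/d.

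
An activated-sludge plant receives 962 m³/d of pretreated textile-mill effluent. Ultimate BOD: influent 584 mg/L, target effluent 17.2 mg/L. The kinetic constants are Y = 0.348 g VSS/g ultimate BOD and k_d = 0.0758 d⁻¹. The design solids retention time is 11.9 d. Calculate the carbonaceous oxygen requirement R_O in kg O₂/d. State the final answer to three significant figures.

The observed yield is Y_obs = Y/(1 + k_d·θ_c) = 0.348 / (1 + 0.0758 × 11.9) = 0.348 / 1.902 = 0.1830 g VSS per g ultimate BOD removed.
Mass of ultimate BOD removed per day: Q(S₀ − S) = 962 × 566.8 g/m³ = 545.3 kg/d.
Net sludge production P_X = 0.1830 × 545.3 = 99.76 kg VSS/d.
R_O = Q·ΔS − 1.42 P_X = 545.3 − 141.7 = 403.6 kg O₂/d.

R_O ≈ 404 kg O₂/d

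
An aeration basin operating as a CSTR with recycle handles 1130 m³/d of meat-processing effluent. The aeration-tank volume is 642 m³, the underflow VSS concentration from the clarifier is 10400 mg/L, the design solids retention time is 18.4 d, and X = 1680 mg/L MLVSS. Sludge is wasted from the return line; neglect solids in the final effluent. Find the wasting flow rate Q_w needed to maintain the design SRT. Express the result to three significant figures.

Q_w ≈ 5.64 m³/d

Q_w = (V·X)/(θ_c X_r) = 642.0 × 1680 / (18.4 × 10400) = 5.636 m³/d.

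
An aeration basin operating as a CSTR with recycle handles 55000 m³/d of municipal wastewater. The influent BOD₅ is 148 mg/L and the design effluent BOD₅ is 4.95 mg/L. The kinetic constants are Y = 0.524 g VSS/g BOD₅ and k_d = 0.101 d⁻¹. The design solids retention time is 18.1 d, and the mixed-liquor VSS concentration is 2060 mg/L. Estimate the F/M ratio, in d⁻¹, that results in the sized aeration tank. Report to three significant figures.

From the SRT design equation V = Y Q (S₀−S) θ_c / [X (1 + k_d θ_c)] = 0.524 × 55000 × (148 − 4.95) × 18.1 / [2060 × (1 + 0.101 × 18.1)] = 7.46×10^7 / 5826 = 12809 m³.
F/M = applied load / biomass = Q·S₀/(V·X) = 55000 × 148 / (12809 × 2060) = 0.3085 d⁻¹.

F/M ≈ 0.309 d⁻¹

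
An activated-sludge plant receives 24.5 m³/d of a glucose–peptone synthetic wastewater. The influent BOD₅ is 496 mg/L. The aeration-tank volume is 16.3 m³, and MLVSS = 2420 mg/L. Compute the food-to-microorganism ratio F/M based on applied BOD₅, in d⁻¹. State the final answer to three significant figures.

F/M ≈ 0.308 d⁻¹

Food-to-microorganism ratio F/M = Q S₀ / (V X) = 24.5 × 496 / (16.30 × 2420) = 0.3081 d⁻¹.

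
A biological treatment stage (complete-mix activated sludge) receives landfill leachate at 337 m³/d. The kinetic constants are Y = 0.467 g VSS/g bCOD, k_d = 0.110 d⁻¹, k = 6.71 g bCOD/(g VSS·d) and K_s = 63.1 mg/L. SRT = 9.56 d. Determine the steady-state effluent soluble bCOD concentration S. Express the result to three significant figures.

Effluent substrate depends only on kinetics and SRT: S = K_s(1 + k_d θ_c) / [θ_c(Yk − k_d) − 1] = 63.1 × (1 + 0.110 × 9.56) / [9.56 × (0.467 × 6.71 − 0.110) − 1] = 129.5 / 27.91 = 4.639 mg/L.

S ≈ 4.64 mg/L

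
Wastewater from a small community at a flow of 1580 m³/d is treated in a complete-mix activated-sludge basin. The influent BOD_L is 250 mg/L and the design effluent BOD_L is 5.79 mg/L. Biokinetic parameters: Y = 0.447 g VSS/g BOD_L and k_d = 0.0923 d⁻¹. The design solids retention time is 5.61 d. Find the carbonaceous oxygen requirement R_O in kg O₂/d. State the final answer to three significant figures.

R_O ≈ 224 kg O₂/d

Y_obs = Y / (1 + k_d θ_c) = 0.447 / (1 + 0.0923 × 5.61) = 0.447 / 1.518 = 0.2945.
ΔS = 250 − 5.79 = 244.2 mg/L, so the substrate removal rate is 1580 × 244.2/1000 = 385.9 kg BOD_L/d.
Net sludge production P_X = 0.2945 × 385.9 = 113.6 kg VSS/d.
R_O = Q·(S₀ − S) − 1.42·P_X = 385.9 − 1.42 × 113.6 = 224.5 kg O₂/d.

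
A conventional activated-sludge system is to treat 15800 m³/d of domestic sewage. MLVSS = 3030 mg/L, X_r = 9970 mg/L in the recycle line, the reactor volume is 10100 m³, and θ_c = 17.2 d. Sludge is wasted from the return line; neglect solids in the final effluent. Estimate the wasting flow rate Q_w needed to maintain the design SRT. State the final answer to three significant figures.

Q_w = (V·X)/(θ_c X_r) = 10100 × 3030 / (17.2 × 9970) = 178.5 m³/d.

Q_w ≈ 178 m³/d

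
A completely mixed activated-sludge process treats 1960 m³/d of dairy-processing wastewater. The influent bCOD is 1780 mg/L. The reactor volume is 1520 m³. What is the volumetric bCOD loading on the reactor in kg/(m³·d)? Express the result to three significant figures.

L_v ≈ 2.30 kg bCOD/(m³·d)

Volumetric loading L_v = Q·S₀ / V = 1960 × 1780 g/m³ / 1520 m³ = 2295 g/(m³·d) = 2.295 kg bCOD/(m³·d).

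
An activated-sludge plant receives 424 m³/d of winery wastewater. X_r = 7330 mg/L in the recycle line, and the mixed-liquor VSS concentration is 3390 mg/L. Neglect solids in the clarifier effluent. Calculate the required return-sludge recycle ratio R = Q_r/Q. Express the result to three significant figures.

R = Q_r/Q = X/(X_r − X) = 3390 / (7330 − 3390) = 0.8604.

R ≈ 0.860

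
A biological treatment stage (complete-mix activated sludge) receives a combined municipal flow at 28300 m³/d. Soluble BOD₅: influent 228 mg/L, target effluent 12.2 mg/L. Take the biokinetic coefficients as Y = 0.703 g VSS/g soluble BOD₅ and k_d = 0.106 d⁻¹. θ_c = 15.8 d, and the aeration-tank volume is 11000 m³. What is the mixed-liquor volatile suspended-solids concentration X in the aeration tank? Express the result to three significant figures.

Solving the biomass balance for X: X = Y Q (S₀−S) θ_c / [V (1+k_d θ_c)] = 0.703 × 28300 × (228 − 12.2) × 15.8 / [11000 × (1 + 0.106 × 15.8)] = 2306 mg/L.

X ≈ 2310 mg/L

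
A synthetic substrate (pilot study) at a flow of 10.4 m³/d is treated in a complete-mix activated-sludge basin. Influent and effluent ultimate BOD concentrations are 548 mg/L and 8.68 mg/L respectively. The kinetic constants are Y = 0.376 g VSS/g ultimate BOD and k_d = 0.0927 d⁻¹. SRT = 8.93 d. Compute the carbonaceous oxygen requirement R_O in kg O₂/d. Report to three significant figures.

R_O ≈ 3.97 kg O₂/d

Observed yield with endogenous decay: Y_obs = Y / (1 + k_d·θ_c) = 0.376 / (1 + 0.0927 × 8.93) = 0.376 / 1.828 = 0.2057 g VSS/g ultimate BOD.
Q·(S₀ − S) = 10.4 × (548 − 8.68) × 10⁻³ = 5.609 kg/d removed.
Net sludge production P_X = 0.2057 × 5.609 = 1.154 kg VSS/d.
Carbonaceous O₂ demand = substrate oxidised − cell-mass equivalent = 5.609 − 1.42 × 1.154 = 3.971 kg O₂/d.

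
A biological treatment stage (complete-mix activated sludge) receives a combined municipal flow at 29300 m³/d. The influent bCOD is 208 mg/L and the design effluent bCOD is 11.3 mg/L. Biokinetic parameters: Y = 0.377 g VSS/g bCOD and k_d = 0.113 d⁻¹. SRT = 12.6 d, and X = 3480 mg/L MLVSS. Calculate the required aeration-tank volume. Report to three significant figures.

V ≈ 3250 m³

Rearranging the biomass balance for a CMAS with decay, V = Y·Q·ΔS·θ_c / [X·(1+k_d θ_c)] = 0.377 × 29300 × (208 − 11.3) × 12.6 / [3480 × (1 + 0.113 × 12.6)] = 2.74×10^7 / 8435 = 3246 m³.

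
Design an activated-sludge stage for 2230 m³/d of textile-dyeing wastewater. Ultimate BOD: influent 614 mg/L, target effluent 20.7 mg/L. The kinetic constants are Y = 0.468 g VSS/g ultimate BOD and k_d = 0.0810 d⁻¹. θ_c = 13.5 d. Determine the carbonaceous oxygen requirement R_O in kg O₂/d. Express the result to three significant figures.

R_O ≈ 903 kg O₂/d

The observed yield is Y_obs = Y/(1 + k_d·θ_c) = 0.468 / (1 + 0.0810 × 13.5) = 0.468 / 2.094 = 0.2235 g VSS per g ultimate BOD removed.
ΔS = 614 − 20.7 = 593.3 mg/L, so the substrate removal rate is 2230 × 593.3/1000 = 1323 kg ultimate BOD/d.
Net sludge production P_X = 0.2235 × 1323 = 295.8 kg VSS/d.
R_O = Q·ΔS − 1.42 P_X = 1323 − 420.0 = 903.1 kg O₂/d.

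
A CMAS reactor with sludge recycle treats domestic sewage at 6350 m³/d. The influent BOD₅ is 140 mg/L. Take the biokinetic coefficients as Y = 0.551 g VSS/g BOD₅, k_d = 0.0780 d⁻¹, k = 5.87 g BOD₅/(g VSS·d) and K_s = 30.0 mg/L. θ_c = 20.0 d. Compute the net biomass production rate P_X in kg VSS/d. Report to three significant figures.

Effluent substrate depends only on kinetics and SRT: S = K_s(1 + k_d θ_c) / [θ_c(Yk − k_d) − 1] = 30.0 × (1 + 0.0780 × 20.0) / [20.0 × (0.551 × 5.87 − 0.0780) − 1] = 76.80 / 62.13 = 1.236 mg/L.
Correct the yield for decay: Y_obs = Y/(1 + k_d θ_c) = 0.551 / (1 + 0.0780 × 20.0) = 0.551 / 2.560 = 0.2152.
Q·(S₀ − S) = 6350 × (140 − 1.24) × 10⁻³ = 881.1 kg/d removed.
Biomass produced: P_X = Y_obs·Q·ΔS = 0.2152 × 881.1 ≈ 189.6 kg VSS/d.

P_X ≈ 190 kg VSS/d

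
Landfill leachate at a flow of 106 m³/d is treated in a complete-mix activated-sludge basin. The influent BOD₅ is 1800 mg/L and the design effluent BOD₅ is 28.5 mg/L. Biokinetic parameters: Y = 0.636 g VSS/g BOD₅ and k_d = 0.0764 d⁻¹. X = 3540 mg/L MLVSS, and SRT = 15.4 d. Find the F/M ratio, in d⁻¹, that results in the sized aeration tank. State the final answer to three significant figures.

From the SRT design equation V = Y Q (S₀−S) θ_c / [X (1 + k_d θ_c)] = 0.636 × 106 × (1800 − 28.5) × 15.4 / [3540 × (1 + 0.0764 × 15.4)] = 1.84×10^6 / 7705 = 238.7 m³.
Food-to-microorganism ratio F/M = Q S₀ / (V X) = 106 × 1800 / (238.7 × 3540) = 0.2258 d⁻¹.

F/M ≈ 0.226 d⁻¹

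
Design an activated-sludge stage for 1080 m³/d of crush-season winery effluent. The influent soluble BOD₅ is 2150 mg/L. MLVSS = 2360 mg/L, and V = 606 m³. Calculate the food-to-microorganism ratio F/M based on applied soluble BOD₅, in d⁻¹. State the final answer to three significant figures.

F/M ≈ 1.62 d⁻¹

F/M = Q·S₀ / (V·X) = 1080 × 2150 / (606.0 × 2360) = 1.624 g soluble BOD₅·(g VSS·d)⁻¹.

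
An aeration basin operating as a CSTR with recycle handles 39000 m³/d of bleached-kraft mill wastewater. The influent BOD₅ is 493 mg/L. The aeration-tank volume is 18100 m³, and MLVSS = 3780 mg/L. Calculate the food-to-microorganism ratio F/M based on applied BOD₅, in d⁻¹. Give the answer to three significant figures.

F/M = applied load / biomass = Q·S₀/(V·X) = 39000 × 493 / (18100 × 3780) = 0.2810 d⁻¹.

F/M ≈ 0.281 d⁻¹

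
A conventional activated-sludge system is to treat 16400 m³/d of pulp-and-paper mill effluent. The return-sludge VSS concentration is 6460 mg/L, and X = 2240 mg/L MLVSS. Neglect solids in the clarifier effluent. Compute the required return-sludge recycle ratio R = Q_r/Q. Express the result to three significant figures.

R ≈ 0.531

R = Q_r/Q = X/(X_r − X) = 2240 / (6460 − 2240) = 0.5308.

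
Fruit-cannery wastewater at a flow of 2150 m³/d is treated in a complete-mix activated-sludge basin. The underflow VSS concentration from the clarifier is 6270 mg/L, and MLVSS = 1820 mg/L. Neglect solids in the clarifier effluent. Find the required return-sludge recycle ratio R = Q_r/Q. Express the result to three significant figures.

Mass balance around the secondary clarifier (neglecting effluent solids): R = X / (X_r − X) = 1820 / (6270 − 1820) = 0.4090.

R ≈ 0.409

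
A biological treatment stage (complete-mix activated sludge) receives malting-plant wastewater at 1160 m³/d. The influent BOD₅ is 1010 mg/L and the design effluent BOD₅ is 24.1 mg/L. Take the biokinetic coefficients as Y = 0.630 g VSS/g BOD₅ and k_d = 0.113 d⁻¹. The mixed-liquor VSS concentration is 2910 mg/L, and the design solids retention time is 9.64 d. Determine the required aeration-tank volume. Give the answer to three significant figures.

V ≈ 1140 m³

Steady-state biomass mass balance: V·X·(1 + k_d·θ_c) = Y·Q·(S₀ − S)·θ_c, so V = 0.630 × 1160 × (1010 − 24.1) × 9.64 / [2910 × (1 + 0.113 × 9.64)] = 6.95×10^6 / 6080 = 1142 m³.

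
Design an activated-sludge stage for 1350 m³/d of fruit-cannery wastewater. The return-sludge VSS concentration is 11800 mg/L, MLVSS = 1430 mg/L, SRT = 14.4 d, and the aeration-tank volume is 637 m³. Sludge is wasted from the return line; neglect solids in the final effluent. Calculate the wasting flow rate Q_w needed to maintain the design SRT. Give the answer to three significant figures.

Q_w ≈ 5.36 m³/d

θ_c = V·X/(Q_w·X_r) when wasting from the recycle, so Q_w = V·X/(θ_c·X_r) = 637.0 × 1430 / (14.4 × 11800) = 5.361 m³/d.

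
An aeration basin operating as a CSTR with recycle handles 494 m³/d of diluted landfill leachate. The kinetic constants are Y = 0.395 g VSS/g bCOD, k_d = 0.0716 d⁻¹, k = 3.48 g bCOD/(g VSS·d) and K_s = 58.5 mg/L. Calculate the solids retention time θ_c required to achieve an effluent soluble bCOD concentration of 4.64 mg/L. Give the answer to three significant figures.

θ_c ≈ 34.0 d

From 1/θ_c = Y·k·S/(K_s + S) − k_d: Y·k·S/(K_s+S) = 0.395 × 3.48 × 4.64 / (58.5 + 4.64) = 0.1010 d⁻¹.
1/θ_c = 0.1010 − 0.0716 = 0.02942 d⁻¹, so θ_c = 34.00 d.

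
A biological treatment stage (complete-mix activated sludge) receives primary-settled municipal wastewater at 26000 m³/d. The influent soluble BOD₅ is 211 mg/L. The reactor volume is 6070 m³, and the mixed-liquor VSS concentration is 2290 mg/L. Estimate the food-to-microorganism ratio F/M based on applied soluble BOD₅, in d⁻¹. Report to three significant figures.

F/M ≈ 0.395 d⁻¹

F/M = Q·S₀ / (V·X) = 26000 × 211 / (6070 × 2290) = 0.3947 g soluble BOD₅·(g VSS·d)⁻¹.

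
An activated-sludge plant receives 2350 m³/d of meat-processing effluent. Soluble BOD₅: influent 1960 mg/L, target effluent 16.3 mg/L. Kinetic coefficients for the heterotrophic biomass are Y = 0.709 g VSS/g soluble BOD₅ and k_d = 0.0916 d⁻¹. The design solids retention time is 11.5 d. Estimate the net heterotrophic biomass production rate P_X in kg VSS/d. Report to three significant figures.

Correct the yield for decay: Y_obs = Y/(1 + k_d θ_c) = 0.709 / (1 + 0.0916 × 11.5) = 0.709 / 2.053 = 0.3453.
Substrate removed = Q·(S₀ − S) = 2350 m³/d × (1960 − 16.3) g/m³ = 4.57×10^6 g/d = 4568 kg/d.
P_X = Y_obs · Q(S₀ − S) = 0.3453 × 4568 = 1577 kg VSS/d.

P_X ≈ 1580 kg VSS/d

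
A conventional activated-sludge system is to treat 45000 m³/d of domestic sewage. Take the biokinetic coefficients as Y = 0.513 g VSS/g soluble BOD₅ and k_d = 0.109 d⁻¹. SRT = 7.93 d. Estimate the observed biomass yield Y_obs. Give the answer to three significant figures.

Y_obs ≈ 0.275 g VSS/g soluble BOD₅

Observed yield with endogenous decay: Y_obs = Y / (1 + k_d·θ_c) = 0.513 / (1 + 0.109 × 7.93) = 0.513 / 1.864 = 0.2752 g VSS/g soluble BOD₅.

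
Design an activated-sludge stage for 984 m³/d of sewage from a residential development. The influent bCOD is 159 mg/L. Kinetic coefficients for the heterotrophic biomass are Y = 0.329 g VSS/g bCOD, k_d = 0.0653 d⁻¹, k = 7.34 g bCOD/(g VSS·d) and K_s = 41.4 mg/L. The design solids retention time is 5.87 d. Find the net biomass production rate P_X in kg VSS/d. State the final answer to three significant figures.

P_X ≈ 36.2 kg VSS/d

Effluent substrate depends only on kinetics and SRT: S = K_s(1 + k_d θ_c) / [θ_c(Yk − k_d) − 1] = 41.4 × (1 + 0.0653 × 5.87) / [5.87 × (0.329 × 7.34 − 0.0653) − 1] = 57.27 / 12.79 = 4.477 mg/L.
Correct the yield for decay: Y_obs = Y/(1 + k_d θ_c) = 0.329 / (1 + 0.0653 × 5.87) = 0.329 / 1.383 = 0.2378.
ΔS = 159 − 4.48 = 154.5 mg/L, so the substrate removal rate is 984 × 154.5/1000 = 152.0 kg bCOD/d.
So the net sludge growth is P_X = 0.2378 × 152.0 = 36.16 kg VSS/d.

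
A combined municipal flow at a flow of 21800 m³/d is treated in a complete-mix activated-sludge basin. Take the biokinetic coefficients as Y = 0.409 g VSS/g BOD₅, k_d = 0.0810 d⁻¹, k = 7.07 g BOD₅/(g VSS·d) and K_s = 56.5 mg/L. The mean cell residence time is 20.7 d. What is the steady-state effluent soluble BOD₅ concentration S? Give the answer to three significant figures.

From the Monod/SRT balance for a CMAS, S = K_s·(1+k_d θ_c)/[θ_c·(Y k − k_d) − 1] = 56.5 × (1 + 0.0810 × 20.7) / [20.7 × (0.409 × 7.07 − 0.0810) − 1] = 151.2 / 57.18 = 2.645 mg/L.

S ≈ 2.64 mg/L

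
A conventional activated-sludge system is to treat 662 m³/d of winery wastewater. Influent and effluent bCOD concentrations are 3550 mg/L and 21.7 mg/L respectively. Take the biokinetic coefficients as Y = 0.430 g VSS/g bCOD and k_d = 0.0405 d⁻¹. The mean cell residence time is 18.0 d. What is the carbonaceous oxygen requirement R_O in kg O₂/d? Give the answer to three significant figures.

R_O ≈ 1510 kg O₂/d

The observed yield is Y_obs = Y/(1 + k_d·θ_c) = 0.430 / (1 + 0.0405 × 18.0) = 0.430 / 1.729 = 0.2487 g VSS per g bCOD removed.
ΔS = 3550 − 21.7 = 3528 mg/L, so the substrate removal rate is 662 × 3528/1000 = 2336 kg bCOD/d.
P_X = Y_obs·Q·(S₀ − S) = 0.2487 × 2336 = 580.9 kg VSS/d.
Carbonaceous O₂ demand = substrate oxidised − cell-mass equivalent = 2336 − 1.42 × 580.9 = 1511 kg O₂/d.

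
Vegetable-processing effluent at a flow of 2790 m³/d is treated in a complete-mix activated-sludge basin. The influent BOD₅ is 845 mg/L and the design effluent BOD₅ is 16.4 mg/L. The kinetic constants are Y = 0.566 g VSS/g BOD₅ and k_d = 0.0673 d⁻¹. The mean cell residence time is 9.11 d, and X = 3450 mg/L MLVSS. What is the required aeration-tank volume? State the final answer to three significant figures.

V ≈ 2140 m³

Steady-state biomass mass balance: V·X·(1 + k_d·θ_c) = Y·Q·(S₀ − S)·θ_c, so V = 0.566 × 2790 × (845 − 16.4) × 9.11 / [3450 × (1 + 0.0673 × 9.11)] = 1.19×10^7 / 5565 = 2142 m³.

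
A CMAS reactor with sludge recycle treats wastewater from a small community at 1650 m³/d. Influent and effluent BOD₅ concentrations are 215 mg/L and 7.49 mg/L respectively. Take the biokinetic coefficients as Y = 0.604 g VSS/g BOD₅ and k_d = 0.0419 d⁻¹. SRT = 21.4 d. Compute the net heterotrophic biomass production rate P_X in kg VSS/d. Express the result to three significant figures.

P_X ≈ 109 kg VSS/d

Observed yield with endogenous decay: Y_obs = Y / (1 + k_d·θ_c) = 0.604 / (1 + 0.0419 × 21.4) = 0.604 / 1.897 = 0.3185 g VSS/g BOD₅.
ΔS = 215 − 7.49 = 207.5 mg/L, so the substrate removal rate is 1650 × 207.5/1000 = 342.4 kg BOD₅/d.
Net biomass production P_X = Y_obs × Q·(S₀ − S) = 0.3185 × 342.4 = 109.0 kg VSS/d.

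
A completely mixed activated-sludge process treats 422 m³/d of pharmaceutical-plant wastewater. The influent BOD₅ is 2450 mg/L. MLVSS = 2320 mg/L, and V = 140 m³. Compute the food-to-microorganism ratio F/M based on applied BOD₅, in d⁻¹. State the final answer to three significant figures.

F/M = applied load / biomass = Q·S₀/(V·X) = 422 × 2450 / (140.0 × 2320) = 3.183 d⁻¹.

F/M ≈ 3.18 d⁻¹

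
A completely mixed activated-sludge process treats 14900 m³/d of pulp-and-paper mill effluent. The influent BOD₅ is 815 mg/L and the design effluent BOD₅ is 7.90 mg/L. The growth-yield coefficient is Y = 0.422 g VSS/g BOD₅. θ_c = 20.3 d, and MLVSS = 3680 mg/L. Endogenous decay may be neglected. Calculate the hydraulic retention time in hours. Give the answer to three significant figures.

τ ≈ 45.1 h

V·X = Y·Q·ΔS·θ_c gives V = 0.422 × 14900 × (815 − 7.90) × 20.3 / 3680 = 27995 m³.
Hydraulic retention time τ = V/Q = 27995 / 14900 = 1.879 d = 45.09 h.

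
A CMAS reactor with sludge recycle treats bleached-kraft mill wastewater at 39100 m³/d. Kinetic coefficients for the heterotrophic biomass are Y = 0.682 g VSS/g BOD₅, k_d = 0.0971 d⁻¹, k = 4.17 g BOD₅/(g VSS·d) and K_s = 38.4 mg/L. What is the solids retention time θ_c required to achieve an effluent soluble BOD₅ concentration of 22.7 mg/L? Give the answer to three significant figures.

θ_c ≈ 1.04 d

Specific growth rate at S = 22.7 mg/L: μ = YkS/(K_s+S) = 0.682·4.17·22.7/(38.4+22.7) = 1.057 d⁻¹.
1/θ_c = 1.057 − 0.0971 = 0.9595 d⁻¹, so θ_c = 1.042 d.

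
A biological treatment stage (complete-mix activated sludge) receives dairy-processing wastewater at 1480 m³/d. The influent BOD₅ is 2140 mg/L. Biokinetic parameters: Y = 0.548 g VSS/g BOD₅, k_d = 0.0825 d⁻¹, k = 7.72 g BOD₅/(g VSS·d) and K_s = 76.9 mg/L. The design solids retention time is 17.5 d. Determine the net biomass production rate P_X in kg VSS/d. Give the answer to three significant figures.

For a completely mixed reactor with recycle the Lawrence–McCarty relation gives S = K_s·(1 + k_d·θ_c) / [θ_c·(Y·k − k_d) − 1] = 76.9 × (1 + 0.0825 × 17.5) / [17.5 × (0.548 × 7.72 − 0.0825) − 1] = 187.9 / 71.59 = 2.625 mg/L.
The observed yield is Y_obs = Y/(1 + k_d·θ_c) = 0.548 / (1 + 0.0825 × 17.5) = 0.548 / 2.444 = 0.2242 g VSS per g BOD₅ removed.
Q·(S₀ − S) = 1480 × (2140 − 2.62) × 10⁻³ = 3163 kg/d removed.
Biomass produced: P_X = Y_obs·Q·ΔS = 0.2242 × 3163 ≈ 709.4 kg VSS/d.

P_X ≈ 709 kg VSS/d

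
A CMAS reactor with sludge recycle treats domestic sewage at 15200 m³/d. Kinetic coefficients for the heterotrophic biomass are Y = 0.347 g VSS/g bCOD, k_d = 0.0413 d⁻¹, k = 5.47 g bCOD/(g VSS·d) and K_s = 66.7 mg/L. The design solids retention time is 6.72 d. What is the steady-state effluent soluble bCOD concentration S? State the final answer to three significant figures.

For a completely mixed reactor with recycle the Lawrence–McCarty relation gives S = K_s·(1 + k_d·θ_c) / [θ_c·(Y·k − k_d) − 1] = 66.7 × (1 + 0.0413 × 6.72) / [6.72 × (0.347 × 5.47 − 0.0413) − 1] = 85.21 / 11.48 = 7.424 mg/L.

S ≈ 7.42 mg/L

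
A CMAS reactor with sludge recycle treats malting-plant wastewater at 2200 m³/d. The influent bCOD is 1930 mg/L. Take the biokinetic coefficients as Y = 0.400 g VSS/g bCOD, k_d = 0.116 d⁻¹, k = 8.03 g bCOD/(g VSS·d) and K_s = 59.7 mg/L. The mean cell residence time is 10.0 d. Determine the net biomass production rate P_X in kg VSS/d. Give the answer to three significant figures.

P_X ≈ 785 kg VSS/d

For a completely mixed reactor with recycle the Lawrence–McCarty relation gives S = K_s·(1 + k_d·θ_c) / [θ_c·(Y·k − k_d) − 1] = 59.7 × (1 + 0.116 × 10.0) / [10.0 × (0.400 × 8.03 − 0.116) − 1] = 129.0 / 29.96 = 4.304 mg/L.
Observed yield with endogenous decay: Y_obs = Y / (1 + k_d·θ_c) = 0.400 / (1 + 0.116 × 10.0) = 0.400 / 2.160 = 0.1852 g VSS/g bCOD.
Mass of bCOD removed per day: Q(S₀ − S) = 2200 × 1926 g/m³ = 4237 kg/d.
Biomass produced: P_X = Y_obs·Q·ΔS = 0.1852 × 4237 ≈ 784.5 kg VSS/d.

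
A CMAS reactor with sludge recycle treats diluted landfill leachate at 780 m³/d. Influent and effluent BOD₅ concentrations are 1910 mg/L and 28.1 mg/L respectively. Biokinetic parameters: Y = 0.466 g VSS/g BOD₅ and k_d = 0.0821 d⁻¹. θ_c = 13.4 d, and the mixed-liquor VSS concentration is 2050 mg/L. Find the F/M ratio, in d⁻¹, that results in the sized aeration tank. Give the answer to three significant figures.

From the SRT design equation V = Y Q (S₀−S) θ_c / [X (1 + k_d θ_c)] = 0.466 × 780 × (1910 − 28.1) × 13.4 / [2050 × (1 + 0.0821 × 13.4)] = 9.17×10^6 / 4305 = 2129 m³.
Food-to-microorganism ratio F/M = Q S₀ / (V X) = 780 × 1910 / (2129 × 2050) = 0.3413 d⁻¹.

F/M ≈ 0.341 d⁻¹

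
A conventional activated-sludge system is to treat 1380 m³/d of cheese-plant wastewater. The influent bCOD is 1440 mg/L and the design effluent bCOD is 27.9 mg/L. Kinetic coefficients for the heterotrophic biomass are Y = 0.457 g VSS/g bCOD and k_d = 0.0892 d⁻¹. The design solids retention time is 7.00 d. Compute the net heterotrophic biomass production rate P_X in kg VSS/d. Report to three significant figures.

Correct the yield for decay: Y_obs = Y/(1 + k_d θ_c) = 0.457 / (1 + 0.0892 × 7.00) = 0.457 / 1.624 = 0.2813.
Mass of bCOD removed per day: Q(S₀ − S) = 1380 × 1412 g/m³ = 1949 kg/d.
So the net sludge growth is P_X = 0.2813 × 1949 = 548.2 kg VSS/d.

P_X ≈ 548 kg VSS/d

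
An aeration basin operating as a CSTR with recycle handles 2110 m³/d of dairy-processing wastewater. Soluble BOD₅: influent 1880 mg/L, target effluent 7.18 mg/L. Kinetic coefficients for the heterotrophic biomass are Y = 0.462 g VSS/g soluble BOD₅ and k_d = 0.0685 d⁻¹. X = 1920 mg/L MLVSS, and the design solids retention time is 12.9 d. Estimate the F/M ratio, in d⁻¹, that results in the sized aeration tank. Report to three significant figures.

From the SRT design equation V = Y Q (S₀−S) θ_c / [X (1 + k_d θ_c)] = 0.462 × 2110 × (1880 − 7.18) × 12.9 / [1920 × (1 + 0.0685 × 12.9)] = 2.36×10^7 / 3617 = 6512 m³.
Food-to-microorganism ratio F/M = Q S₀ / (V X) = 2110 × 1880 / (6512 × 1920) = 0.3173 d⁻¹.

F/M ≈ 0.317 d⁻¹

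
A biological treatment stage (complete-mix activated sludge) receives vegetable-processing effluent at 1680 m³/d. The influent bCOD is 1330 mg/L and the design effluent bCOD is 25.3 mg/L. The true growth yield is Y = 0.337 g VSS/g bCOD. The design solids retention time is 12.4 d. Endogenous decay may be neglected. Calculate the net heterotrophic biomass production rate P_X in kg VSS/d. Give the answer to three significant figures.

No decay correction is needed, so Y_obs = Y = 0.337.
Substrate removed = Q·(S₀ − S) = 1680 m³/d × (1330 − 25.3) g/m³ = 2.19×10^6 g/d = 2192 kg/d.
So the net sludge growth is P_X = 0.3370 × 2192 = 738.7 kg VSS/d.

P_X ≈ 739 kg VSS/d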